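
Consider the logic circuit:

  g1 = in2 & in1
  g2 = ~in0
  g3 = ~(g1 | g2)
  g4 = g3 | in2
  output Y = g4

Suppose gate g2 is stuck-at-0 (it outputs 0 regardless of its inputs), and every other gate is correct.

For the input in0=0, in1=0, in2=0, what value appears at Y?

Propagate with g2 forced: g1=0, g2=0 [stuck-at-0], g3=1, g4=1.
So Y = 1. (Without the fault it would be 0.)

1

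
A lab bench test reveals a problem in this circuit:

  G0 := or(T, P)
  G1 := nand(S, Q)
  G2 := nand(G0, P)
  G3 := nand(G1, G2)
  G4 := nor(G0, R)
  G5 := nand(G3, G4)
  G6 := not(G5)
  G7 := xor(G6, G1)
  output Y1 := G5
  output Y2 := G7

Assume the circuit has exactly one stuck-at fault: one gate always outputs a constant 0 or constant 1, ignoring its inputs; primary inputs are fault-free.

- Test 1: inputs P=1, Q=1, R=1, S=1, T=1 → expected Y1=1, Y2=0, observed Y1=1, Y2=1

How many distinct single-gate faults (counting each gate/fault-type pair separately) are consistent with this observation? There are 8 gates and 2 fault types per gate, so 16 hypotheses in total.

Fault-free: G0=1, G1=0, G2=0, G3=1, G4=0, G5=1, G6=0, G7=0 → Y1=1, Y2=0. Observed Y1=1, Y2=1.
  G0: none of the 2 fault types match ✗
  G1: stuck-at-1 ✓; others ✗
  G2: none of the 2 fault types match ✗
  G3: none of the 2 fault types match ✗
  G4: none of the 2 fault types match ✗
  G5: none of the 2 fault types match ✗
  G6: stuck-at-1 ✓; others ✗
  G7: stuck-at-1 ✓; others ✗
Consistent faults: {G1 stuck-at-1, G6 stuck-at-1, G7 stuck-at-1} — 3 in all.

3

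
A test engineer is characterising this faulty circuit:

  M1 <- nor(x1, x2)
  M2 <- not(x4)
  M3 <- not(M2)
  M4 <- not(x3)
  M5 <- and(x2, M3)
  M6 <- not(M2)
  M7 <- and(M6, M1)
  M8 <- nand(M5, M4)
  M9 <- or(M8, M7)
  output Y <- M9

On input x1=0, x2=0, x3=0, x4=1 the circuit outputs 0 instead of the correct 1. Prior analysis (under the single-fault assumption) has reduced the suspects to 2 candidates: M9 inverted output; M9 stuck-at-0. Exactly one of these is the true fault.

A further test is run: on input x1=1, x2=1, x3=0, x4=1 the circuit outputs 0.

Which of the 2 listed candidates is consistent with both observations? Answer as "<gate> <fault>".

M9 stuck-at-0

Evaluate each candidate on input x1=1, x2=1, x3=0, x4=1:
  M9 inverted output: M1=0, M2=0, M3=1, M4=1, M5=1, M6=1, M7=0, M8=0, M9=1 [inverted output] → 1 — eliminated
  M9 stuck-at-0: M1=0, M2=0, M3=1, M4=1, M5=1, M6=1, M7=0, M8=0, M9=0 [stuck-at-0] → 0 — matches
Only M9 stuck-at-0 reproduces the observed 0.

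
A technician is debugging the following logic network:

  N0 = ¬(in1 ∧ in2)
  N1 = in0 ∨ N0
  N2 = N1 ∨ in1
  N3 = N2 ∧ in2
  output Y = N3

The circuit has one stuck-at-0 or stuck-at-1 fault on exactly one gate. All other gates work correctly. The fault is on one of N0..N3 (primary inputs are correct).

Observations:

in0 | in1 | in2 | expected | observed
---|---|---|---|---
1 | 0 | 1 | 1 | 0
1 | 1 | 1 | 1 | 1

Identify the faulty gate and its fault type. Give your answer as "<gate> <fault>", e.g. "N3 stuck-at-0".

N1 stuck-at-0

Fault-free values for test 1 (in0=1, in1=0, in2=1): N0=1, N1=1, N2=1, N3=1, giving Y=1. Observed 0.
Test 1: faults giving observed 0 are {N1 stuck-at-0, N2 stuck-at-0, N3 stuck-at-0}.
Test 2 (in0=1, in1=1, in2=1): fault-free N0=0, N1=1, N2=1, N3=1 → 1; observed 1. Eliminates N2 stuck-at-0, N3 stuck-at-0.
Only N1 stuck-at-0 is consistent with every test.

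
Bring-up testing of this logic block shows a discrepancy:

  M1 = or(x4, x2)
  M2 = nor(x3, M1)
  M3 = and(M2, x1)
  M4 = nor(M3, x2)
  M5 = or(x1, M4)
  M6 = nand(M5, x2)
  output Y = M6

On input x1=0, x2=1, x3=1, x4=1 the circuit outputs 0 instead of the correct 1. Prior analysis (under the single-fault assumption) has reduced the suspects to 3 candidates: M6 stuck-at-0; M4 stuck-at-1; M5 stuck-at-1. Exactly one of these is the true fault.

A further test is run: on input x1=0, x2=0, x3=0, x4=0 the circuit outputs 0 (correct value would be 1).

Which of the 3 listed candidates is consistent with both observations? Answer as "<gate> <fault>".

Evaluate each candidate on input x1=0, x2=0, x3=0, x4=0:
  M6 stuck-at-0: M1=0, M2=1, M3=0, M4=1, M5=1, M6=0 [stuck-at-0] → 0 — matches
  M4 stuck-at-1: M1=0, M2=1, M3=0, M4=1 [stuck-at-1], M5=1, M6=1 → 1 — eliminated
  M5 stuck-at-1: M1=0, M2=1, M3=0, M4=1, M5=1 [stuck-at-1], M6=1 → 1 — eliminated
Only M6 stuck-at-0 reproduces the observed 0.

M6 stuck-at-0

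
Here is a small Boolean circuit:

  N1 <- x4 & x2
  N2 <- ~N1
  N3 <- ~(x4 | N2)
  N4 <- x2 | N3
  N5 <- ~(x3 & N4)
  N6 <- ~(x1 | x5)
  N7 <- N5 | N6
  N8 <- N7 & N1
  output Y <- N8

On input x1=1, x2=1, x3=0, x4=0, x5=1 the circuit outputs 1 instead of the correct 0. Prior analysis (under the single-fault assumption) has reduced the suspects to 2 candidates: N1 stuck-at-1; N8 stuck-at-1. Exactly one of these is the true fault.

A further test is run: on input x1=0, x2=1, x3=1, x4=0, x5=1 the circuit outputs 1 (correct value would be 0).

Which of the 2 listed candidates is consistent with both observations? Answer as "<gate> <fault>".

N8 stuck-at-1

Evaluate each candidate on input x1=0, x2=1, x3=1, x4=0, x5=1:
  N1 stuck-at-1: N1=1 [stuck-at-1], N2=0, N3=1, N4=1, N5=0, N6=0, N7=0, N8=0 → 0 — eliminated
  N8 stuck-at-1: N1=0, N2=1, N3=0, N4=1, N5=0, N6=0, N7=0, N8=1 [stuck-at-1] → 1 — matches
Only N8 stuck-at-1 reproduces the observed 1.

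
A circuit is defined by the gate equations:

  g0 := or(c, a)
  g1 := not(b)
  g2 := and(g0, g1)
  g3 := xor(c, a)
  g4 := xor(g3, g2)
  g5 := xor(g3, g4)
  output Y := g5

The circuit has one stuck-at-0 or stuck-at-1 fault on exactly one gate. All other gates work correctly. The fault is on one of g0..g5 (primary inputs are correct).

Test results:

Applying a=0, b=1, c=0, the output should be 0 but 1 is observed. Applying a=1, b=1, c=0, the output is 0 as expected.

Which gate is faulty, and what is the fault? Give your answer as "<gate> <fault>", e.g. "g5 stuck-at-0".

Fault-free values for test 1 (a=0, b=1, c=0): g0=0, g1=0, g2=0, g3=0, g4=0, g5=0, giving Y=0. Observed 1.
Test 1: faults giving observed 1 are {g2 stuck-at-1, g4 stuck-at-1, g5 stuck-at-1}.
Test 2 (a=1, b=1, c=0): fault-free g0=1, g1=0, g2=0, g3=1, g4=1, g5=0 → 0; observed 0. Eliminates g2 stuck-at-1, g5 stuck-at-1.
Only g4 stuck-at-1 is consistent with every test.

g4 stuck-at-1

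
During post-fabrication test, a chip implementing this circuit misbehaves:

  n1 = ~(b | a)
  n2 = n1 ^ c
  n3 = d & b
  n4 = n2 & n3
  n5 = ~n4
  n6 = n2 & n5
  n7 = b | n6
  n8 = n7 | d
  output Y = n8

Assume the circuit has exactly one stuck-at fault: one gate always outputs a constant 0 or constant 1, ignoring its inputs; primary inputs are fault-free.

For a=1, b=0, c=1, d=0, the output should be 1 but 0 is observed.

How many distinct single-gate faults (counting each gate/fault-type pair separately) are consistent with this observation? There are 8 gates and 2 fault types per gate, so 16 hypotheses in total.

Fault-free: n1=0, n2=1, n3=0, n4=0, n5=1, n6=1, n7=1, n8=1 → 1. Observed 0.
  n1: stuck-at-1 ✓; others ✗
  n2: stuck-at-0 ✓; others ✗
  n3: stuck-at-1 ✓; others ✗
  n4: stuck-at-1 ✓; others ✗
  n5: stuck-at-0 ✓; others ✗
  n6: stuck-at-0 ✓; others ✗
  n7: stuck-at-0 ✓; others ✗
  n8: stuck-at-0 ✓; others ✗
Consistent faults: {n1 stuck-at-1, n2 stuck-at-0, n3 stuck-at-1, n4 stuck-at-1, n5 stuck-at-0, n6 stuck-at-0, n7 stuck-at-0, n8 stuck-at-0} — 8 in all.

8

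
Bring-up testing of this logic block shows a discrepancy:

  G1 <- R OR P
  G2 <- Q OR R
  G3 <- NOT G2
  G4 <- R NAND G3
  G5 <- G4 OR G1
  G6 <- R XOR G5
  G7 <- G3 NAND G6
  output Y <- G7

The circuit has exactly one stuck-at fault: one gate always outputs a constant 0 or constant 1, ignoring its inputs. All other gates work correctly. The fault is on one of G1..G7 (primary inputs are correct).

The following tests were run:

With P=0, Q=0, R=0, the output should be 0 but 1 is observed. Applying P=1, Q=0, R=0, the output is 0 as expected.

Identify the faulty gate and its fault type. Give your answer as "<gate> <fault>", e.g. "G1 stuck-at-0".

G4 stuck-at-0

Fault-free values for test 1 (P=0, Q=0, R=0): G1=0, G2=0, G3=1, G4=1, G5=1, G6=1, G7=0, giving Y=0. Observed 1.
Test 1: faults giving observed 1 are {G2 stuck-at-1, G3 stuck-at-0, G4 stuck-at-0, G5 stuck-at-0, G6 stuck-at-0, G7 stuck-at-1}.
Test 2 (P=1, Q=0, R=0): fault-free G1=1, G2=0, G3=1, G4=1, G5=1, G6=1, G7=0 → 0; observed 0. Eliminates G2 stuck-at-1, G3 stuck-at-0, G5 stuck-at-0, G6 stuck-at-0, G7 stuck-at-1.
Only G4 stuck-at-0 is consistent with every test.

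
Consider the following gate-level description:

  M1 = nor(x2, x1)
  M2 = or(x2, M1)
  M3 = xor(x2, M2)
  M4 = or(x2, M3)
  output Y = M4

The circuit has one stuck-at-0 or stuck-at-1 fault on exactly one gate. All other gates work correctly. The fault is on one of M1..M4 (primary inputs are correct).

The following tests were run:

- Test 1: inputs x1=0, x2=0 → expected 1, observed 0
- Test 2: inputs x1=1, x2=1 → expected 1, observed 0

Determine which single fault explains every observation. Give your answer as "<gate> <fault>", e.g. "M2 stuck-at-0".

Fault-free values for test 1 (x1=0, x2=0): M1=1, M2=1, M3=1, M4=1, giving Y=1. Observed 0.
Test 1: faults giving observed 0 are {M1 stuck-at-0, M2 stuck-at-0, M3 stuck-at-0, M4 stuck-at-0}.
Test 2 (x1=1, x2=1): fault-free M1=0, M2=1, M3=0, M4=1 → 1; observed 0. Eliminates M1 stuck-at-0, M2 stuck-at-0, M3 stuck-at-0.
Only M4 stuck-at-0 is consistent with every test.

M4 stuck-at-0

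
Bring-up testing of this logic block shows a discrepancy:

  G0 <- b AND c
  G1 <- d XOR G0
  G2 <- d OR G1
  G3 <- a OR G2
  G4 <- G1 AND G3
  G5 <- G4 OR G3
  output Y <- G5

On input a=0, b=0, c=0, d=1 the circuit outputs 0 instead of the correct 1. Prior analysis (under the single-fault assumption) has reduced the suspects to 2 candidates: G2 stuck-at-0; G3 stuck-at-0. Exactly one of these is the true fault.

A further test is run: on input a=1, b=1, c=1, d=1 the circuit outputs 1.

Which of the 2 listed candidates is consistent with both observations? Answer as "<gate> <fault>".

Evaluate each candidate on input a=1, b=1, c=1, d=1:
  G2 stuck-at-0: G0=1, G1=0, G2=0 [stuck-at-0], G3=1, G4=0, G5=1 → 1 — matches
  G3 stuck-at-0: G0=1, G1=0, G2=1, G3=0 [stuck-at-0], G4=0, G5=0 → 0 — eliminated
Only G2 stuck-at-0 reproduces the observed 1.

G2 stuck-at-0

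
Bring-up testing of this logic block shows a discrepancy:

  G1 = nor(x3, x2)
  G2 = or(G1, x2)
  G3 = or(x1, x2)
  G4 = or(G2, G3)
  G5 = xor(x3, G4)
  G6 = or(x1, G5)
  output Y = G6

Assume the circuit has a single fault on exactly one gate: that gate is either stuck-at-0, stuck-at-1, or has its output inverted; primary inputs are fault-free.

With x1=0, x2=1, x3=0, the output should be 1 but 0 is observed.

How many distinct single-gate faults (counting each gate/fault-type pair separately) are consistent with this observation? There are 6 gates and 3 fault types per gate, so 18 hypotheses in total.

Fault-free: G1=0, G2=1, G3=1, G4=1, G5=1, G6=1 → 1. Observed 0.
  G1: none of the 3 fault types match ✗
  G2: none of the 3 fault types match ✗
  G3: none of the 3 fault types match ✗
  G4: stuck-at-0, inverted output ✓; others ✗
  G5: stuck-at-0, inverted output ✓; others ✗
  G6: stuck-at-0, inverted output ✓; others ✗
Consistent faults: {G4 stuck-at-0, G4 inverted output, G5 stuck-at-0, G5 inverted output, G6 stuck-at-0, G6 inverted output} — 6 in all.

6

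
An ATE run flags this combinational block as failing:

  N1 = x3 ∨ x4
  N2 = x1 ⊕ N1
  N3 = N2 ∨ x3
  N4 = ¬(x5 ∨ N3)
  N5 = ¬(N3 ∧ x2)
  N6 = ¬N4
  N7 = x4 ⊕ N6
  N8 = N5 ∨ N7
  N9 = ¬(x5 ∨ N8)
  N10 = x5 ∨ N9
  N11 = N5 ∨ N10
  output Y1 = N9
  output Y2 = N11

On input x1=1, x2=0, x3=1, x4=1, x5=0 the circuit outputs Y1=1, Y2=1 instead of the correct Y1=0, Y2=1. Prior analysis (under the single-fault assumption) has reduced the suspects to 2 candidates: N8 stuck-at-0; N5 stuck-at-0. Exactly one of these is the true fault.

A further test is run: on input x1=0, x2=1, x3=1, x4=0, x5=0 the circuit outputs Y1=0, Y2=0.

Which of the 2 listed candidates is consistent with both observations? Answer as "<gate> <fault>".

N5 stuck-at-0

Evaluate each candidate on input x1=0, x2=1, x3=1, x4=0, x5=0:
  N8 stuck-at-0: N1=1, N2=1, N3=1, N4=0, N5=0, N6=1, N7=1, N8=0 [stuck-at-0], N9=1, N10=1, N11=1 → Y1=1, Y2=1 — eliminated
  N5 stuck-at-0: N1=1, N2=1, N3=1, N4=0, N5=0 [stuck-at-0], N6=1, N7=1, N8=1, N9=0, N10=0, N11=0 → Y1=0, Y2=0 — matches
Only N5 stuck-at-0 reproduces the observed Y1=0, Y2=0.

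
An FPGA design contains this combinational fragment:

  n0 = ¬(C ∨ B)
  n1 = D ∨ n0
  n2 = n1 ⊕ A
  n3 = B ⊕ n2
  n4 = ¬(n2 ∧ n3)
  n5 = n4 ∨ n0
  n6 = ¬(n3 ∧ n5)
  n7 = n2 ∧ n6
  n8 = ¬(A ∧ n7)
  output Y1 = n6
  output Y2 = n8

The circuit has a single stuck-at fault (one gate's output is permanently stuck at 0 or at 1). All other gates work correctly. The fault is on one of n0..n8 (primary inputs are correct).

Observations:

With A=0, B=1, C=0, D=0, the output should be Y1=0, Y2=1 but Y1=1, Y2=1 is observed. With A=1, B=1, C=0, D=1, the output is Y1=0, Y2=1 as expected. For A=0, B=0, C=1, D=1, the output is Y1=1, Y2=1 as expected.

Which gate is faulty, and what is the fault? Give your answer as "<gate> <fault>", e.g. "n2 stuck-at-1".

Fault-free values for test 1 (A=0, B=1, C=0, D=0): n0=0, n1=0, n2=0, n3=1, n4=1, n5=1, n6=0, n7=0, n8=1, giving Y1=0, Y2=1. Observed Y1=1, Y2=1.
Test 1: faults giving observed Y1=1, Y2=1 are {n0 stuck-at-1, n1 stuck-at-1, n2 stuck-at-1, n3 stuck-at-0, n4 stuck-at-0, n5 stuck-at-0, n6 stuck-at-1}.
Test 2 (A=1, B=1, C=0, D=1): fault-free n0=0, n1=1, n2=0, n3=1, n4=1, n5=1, n6=0, n7=0, n8=1 → Y1=0, Y2=1; observed Y1=0, Y2=1. Eliminates n2 stuck-at-1, n3 stuck-at-0, n4 stuck-at-0, n5 stuck-at-0, n6 stuck-at-1.
Test 3 (A=0, B=0, C=1, D=1): fault-free n0=0, n1=1, n2=1, n3=1, n4=0, n5=0, n6=1, n7=1, n8=1 → Y1=1, Y2=1; observed Y1=1, Y2=1. Eliminates n0 stuck-at-1.
Only n1 stuck-at-1 is consistent with every test.

n1 stuck-at-1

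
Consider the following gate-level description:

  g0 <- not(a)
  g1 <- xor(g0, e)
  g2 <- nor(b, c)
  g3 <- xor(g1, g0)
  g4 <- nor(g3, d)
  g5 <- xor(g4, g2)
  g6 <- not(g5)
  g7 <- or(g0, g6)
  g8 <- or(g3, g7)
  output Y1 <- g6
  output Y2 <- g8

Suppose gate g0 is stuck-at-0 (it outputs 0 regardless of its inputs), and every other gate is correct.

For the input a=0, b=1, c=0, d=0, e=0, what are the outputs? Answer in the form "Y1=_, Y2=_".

Propagate with g0 forced: g0=0 [stuck-at-0], g1=0, g2=0, g3=0, g4=1, g5=1, g6=0, g7=0, g8=0.
So the outputs are Y1=0, Y2=0. (Without the fault they would be Y1=0, Y2=1.)

Y1=0, Y2=0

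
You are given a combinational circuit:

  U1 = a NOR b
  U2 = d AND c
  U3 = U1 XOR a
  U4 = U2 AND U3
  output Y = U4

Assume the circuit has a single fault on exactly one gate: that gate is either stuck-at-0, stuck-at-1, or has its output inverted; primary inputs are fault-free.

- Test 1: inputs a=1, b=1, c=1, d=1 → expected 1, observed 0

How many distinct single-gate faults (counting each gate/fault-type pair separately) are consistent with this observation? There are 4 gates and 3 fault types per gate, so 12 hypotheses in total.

8

Fault-free: U1=0, U2=1, U3=1, U4=1 → 1. Observed 0.
  U1 stuck-at-0: output 1 ✗
  U1 stuck-at-1: output 0 ✓
  U1 inverted output: output 0 ✓
  U2 stuck-at-0: output 0 ✓
  U2 stuck-at-1: output 1 ✗
  U2 inverted output: output 0 ✓
  U3 stuck-at-0: output 0 ✓
  U3 stuck-at-1: output 1 ✗
  U3 inverted output: output 0 ✓
  U4 stuck-at-0: output 0 ✓
  U4 stuck-at-1: output 1 ✗
  U4 inverted output: output 0 ✓
Consistent faults: {U1 stuck-at-1, U1 inverted output, U2 stuck-at-0, U2 inverted output, U3 stuck-at-0, U3 inverted output, U4 stuck-at-0, U4 inverted output} — 8 in all.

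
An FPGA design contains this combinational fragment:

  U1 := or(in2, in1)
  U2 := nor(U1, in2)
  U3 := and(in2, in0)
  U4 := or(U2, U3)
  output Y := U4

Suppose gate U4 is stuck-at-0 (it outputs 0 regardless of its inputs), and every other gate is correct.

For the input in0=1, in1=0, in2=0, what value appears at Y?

0

Propagate with U4 forced: U1=0, U2=1, U3=0, U4=0 [stuck-at-0].
So Y = 0. (Without the fault it would be 1.)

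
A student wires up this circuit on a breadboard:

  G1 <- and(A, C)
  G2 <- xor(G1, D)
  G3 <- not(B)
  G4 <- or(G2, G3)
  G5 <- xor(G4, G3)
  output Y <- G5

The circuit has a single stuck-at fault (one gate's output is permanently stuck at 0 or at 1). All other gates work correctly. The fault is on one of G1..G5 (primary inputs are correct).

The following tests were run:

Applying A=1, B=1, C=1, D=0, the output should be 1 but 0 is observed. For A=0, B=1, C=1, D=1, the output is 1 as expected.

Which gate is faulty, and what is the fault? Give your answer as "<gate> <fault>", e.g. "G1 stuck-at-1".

G1 stuck-at-0

Fault-free values for test 1 (A=1, B=1, C=1, D=0): G1=1, G2=1, G3=0, G4=1, G5=1, giving Y=1. Observed 0.
Test 1: faults giving observed 0 are {G1 stuck-at-0, G2 stuck-at-0, G3 stuck-at-1, G4 stuck-at-0, G5 stuck-at-0}.
Test 2 (A=0, B=1, C=1, D=1): fault-free G1=0, G2=1, G3=0, G4=1, G5=1 → 1; observed 1. Eliminates G2 stuck-at-0, G3 stuck-at-1, G4 stuck-at-0, G5 stuck-at-0.
Only G1 stuck-at-0 is consistent with every test.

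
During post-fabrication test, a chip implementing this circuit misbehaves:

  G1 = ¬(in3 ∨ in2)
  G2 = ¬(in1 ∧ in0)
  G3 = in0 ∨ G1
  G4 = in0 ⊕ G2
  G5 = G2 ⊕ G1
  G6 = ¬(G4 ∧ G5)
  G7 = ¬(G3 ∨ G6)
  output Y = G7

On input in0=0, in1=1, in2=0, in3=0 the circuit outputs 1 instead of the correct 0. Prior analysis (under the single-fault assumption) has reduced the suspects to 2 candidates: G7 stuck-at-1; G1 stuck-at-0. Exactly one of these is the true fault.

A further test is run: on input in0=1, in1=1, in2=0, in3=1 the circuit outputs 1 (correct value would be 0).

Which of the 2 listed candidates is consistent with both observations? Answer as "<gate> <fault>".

Evaluate each candidate on input in0=1, in1=1, in2=0, in3=1:
  G7 stuck-at-1: G1=0, G2=0, G3=1, G4=1, G5=0, G6=1, G7=1 [stuck-at-1] → 1 — matches
  G1 stuck-at-0: G1=0 [stuck-at-0], G2=0, G3=1, G4=1, G5=0, G6=1, G7=0 → 0 — eliminated
Only G7 stuck-at-1 reproduces the observed 1.

G7 stuck-at-1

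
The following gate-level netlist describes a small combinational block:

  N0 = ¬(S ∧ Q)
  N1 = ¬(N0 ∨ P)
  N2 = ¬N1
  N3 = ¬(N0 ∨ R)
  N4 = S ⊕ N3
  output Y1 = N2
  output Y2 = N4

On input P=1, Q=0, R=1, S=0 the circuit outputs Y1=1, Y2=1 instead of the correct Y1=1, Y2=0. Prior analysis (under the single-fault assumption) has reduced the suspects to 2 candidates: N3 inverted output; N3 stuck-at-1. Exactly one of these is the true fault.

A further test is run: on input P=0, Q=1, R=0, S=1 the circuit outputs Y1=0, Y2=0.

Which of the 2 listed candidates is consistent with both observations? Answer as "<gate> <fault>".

Evaluate each candidate on input P=0, Q=1, R=0, S=1:
  N3 inverted output: N0=0, N1=1, N2=0, N3=0 [inverted output], N4=1 → Y1=0, Y2=1 — eliminated
  N3 stuck-at-1: N0=0, N1=1, N2=0, N3=1 [stuck-at-1], N4=0 → Y1=0, Y2=0 — matches
Only N3 stuck-at-1 reproduces the observed Y1=0, Y2=0.

N3 stuck-at-1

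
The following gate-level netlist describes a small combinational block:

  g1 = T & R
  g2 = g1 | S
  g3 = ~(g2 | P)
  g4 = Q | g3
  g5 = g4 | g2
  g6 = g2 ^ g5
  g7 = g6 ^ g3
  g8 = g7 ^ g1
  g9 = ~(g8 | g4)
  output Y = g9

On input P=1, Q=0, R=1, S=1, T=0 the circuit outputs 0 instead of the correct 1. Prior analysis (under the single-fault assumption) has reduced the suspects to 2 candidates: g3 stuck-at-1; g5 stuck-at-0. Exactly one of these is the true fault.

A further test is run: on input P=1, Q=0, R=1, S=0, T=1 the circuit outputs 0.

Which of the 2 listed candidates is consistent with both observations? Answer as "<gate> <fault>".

Evaluate each candidate on input P=1, Q=0, R=1, S=0, T=1:
  g3 stuck-at-1: g1=1, g2=1, g3=1 [stuck-at-1], g4=1, g5=1, g6=0, g7=1, g8=0, g9=0 → 0 — matches
  g5 stuck-at-0: g1=1, g2=1, g3=0, g4=0, g5=0 [stuck-at-0], g6=1, g7=1, g8=0, g9=1 → 1 — eliminated
Only g3 stuck-at-1 reproduces the observed 0.

g3 stuck-at-1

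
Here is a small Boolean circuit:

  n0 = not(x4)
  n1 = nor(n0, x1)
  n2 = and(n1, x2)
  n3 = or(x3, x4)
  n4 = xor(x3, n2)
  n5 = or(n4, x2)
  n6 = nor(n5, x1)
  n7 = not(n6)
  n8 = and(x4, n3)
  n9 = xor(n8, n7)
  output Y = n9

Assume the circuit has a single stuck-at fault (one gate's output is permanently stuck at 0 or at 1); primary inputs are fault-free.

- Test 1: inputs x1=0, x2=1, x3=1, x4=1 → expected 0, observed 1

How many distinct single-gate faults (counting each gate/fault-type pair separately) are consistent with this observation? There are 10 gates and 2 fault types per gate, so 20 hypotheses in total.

Fault-free: n0=0, n1=1, n2=1, n3=1, n4=0, n5=1, n6=0, n7=1, n8=1, n9=0 → 0. Observed 1.
  n0: none of the 2 fault types match ✗
  n1: none of the 2 fault types match ✗
  n2: none of the 2 fault types match ✗
  n3: stuck-at-0 ✓; others ✗
  n4: none of the 2 fault types match ✗
  n5: stuck-at-0 ✓; others ✗
  n6: stuck-at-1 ✓; others ✗
  n7: stuck-at-0 ✓; others ✗
  n8: stuck-at-0 ✓; others ✗
  n9: stuck-at-1 ✓; others ✗
Consistent faults: {n3 stuck-at-0, n5 stuck-at-0, n6 stuck-at-1, n7 stuck-at-0, n8 stuck-at-0, n9 stuck-at-1} — 6 in all.

6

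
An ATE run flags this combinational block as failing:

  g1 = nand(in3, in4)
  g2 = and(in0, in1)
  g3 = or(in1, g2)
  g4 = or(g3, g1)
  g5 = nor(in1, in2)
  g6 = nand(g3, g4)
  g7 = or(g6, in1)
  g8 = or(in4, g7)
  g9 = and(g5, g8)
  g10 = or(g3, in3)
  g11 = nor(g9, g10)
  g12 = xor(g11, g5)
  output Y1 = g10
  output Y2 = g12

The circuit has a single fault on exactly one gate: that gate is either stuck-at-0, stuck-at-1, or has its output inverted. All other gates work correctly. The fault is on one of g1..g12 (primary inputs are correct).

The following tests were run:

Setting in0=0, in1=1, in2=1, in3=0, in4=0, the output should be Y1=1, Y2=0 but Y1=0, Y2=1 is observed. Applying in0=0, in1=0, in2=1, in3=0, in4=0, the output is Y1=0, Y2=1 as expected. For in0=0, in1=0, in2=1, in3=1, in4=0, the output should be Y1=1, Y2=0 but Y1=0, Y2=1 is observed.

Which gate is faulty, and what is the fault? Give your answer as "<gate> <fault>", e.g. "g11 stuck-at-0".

g10 stuck-at-0

Fault-free values for test 1 (in0=0, in1=1, in2=1, in3=0, in4=0): g1=1, g2=0, g3=1, g4=1, g5=0, g6=0, g7=1, g8=1, g9=0, g10=1, g11=0, g12=0, giving Y1=1, Y2=0. Observed Y1=0, Y2=1.
Test 1: faults giving observed Y1=0, Y2=1 are {g3 stuck-at-0, g3 inverted output, g10 stuck-at-0, g10 inverted output}.
Test 2 (in0=0, in1=0, in2=1, in3=0, in4=0): fault-free g1=1, g2=0, g3=0, g4=1, g5=0, g6=1, g7=1, g8=1, g9=0, g10=0, g11=1, g12=1 → Y1=0, Y2=1; observed Y1=0, Y2=1. Eliminates g3 inverted output, g10 inverted output.
Test 3 (in0=0, in1=0, in2=1, in3=1, in4=0): fault-free g1=1, g2=0, g3=0, g4=1, g5=0, g6=1, g7=1, g8=1, g9=0, g10=1, g11=0, g12=0 → Y1=1, Y2=0; observed Y1=0, Y2=1. Eliminates g3 stuck-at-0.
Only g10 stuck-at-0 is consistent with every test.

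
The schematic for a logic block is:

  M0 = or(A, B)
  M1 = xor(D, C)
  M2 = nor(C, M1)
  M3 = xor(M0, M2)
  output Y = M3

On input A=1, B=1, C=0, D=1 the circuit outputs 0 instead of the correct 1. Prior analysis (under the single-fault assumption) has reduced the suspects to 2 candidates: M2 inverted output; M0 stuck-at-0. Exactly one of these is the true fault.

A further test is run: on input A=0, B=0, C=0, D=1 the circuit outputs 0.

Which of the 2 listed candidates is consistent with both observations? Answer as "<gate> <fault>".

M0 stuck-at-0

Evaluate each candidate on input A=0, B=0, C=0, D=1:
  M2 inverted output: M0=0, M1=1, M2=1 [inverted output], M3=1 → 1 — eliminated
  M0 stuck-at-0: M0=0 [stuck-at-0], M1=1, M2=0, M3=0 → 0 — matches
Only M0 stuck-at-0 reproduces the observed 0.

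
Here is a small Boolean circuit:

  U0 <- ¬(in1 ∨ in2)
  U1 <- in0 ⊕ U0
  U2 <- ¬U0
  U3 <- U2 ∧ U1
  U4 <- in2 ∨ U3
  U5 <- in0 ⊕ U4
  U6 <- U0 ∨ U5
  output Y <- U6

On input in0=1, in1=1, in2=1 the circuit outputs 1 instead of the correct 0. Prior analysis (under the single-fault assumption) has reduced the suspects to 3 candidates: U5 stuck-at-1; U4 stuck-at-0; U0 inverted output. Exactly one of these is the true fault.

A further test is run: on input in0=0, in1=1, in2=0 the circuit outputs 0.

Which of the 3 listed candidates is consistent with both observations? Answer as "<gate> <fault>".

U4 stuck-at-0

Evaluate each candidate on input in0=0, in1=1, in2=0:
  U5 stuck-at-1: U0=0, U1=0, U2=1, U3=0, U4=0, U5=1 [stuck-at-1], U6=1 → 1 — eliminated
  U4 stuck-at-0: U0=0, U1=0, U2=1, U3=0, U4=0 [stuck-at-0], U5=0, U6=0 → 0 — matches
  U0 inverted output: U0=1 [inverted output], U1=1, U2=0, U3=0, U4=0, U5=0, U6=1 → 1 — eliminated
Only U4 stuck-at-0 reproduces the observed 0.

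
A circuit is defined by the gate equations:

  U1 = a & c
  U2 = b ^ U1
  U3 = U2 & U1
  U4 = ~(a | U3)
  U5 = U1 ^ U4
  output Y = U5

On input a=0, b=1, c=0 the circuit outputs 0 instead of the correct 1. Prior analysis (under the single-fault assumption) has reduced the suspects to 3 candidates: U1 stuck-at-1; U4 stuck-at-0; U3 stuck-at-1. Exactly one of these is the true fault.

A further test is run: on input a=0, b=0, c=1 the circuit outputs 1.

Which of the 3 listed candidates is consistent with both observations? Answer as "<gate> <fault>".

U1 stuck-at-1

Evaluate each candidate on input a=0, b=0, c=1:
  U1 stuck-at-1: U1=1 [stuck-at-1], U2=1, U3=1, U4=0, U5=1 → 1 — matches
  U4 stuck-at-0: U1=0, U2=0, U3=0, U4=0 [stuck-at-0], U5=0 → 0 — eliminated
  U3 stuck-at-1: U1=0, U2=0, U3=1 [stuck-at-1], U4=0, U5=0 → 0 — eliminated
Only U1 stuck-at-1 reproduces the observed 1.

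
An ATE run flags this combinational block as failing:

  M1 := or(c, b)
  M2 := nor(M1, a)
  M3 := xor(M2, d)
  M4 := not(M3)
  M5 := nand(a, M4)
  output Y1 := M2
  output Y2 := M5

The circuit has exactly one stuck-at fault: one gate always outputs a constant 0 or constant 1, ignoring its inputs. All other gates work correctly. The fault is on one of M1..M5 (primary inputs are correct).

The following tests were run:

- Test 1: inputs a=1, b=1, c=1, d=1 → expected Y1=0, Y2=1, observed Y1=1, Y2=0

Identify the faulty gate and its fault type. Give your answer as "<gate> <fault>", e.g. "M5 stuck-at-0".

M2 stuck-at-1

Fault-free values for test 1 (a=1, b=1, c=1, d=1): M1=1, M2=0, M3=1, M4=0, M5=1, giving Y1=0, Y2=1. Observed Y1=1, Y2=0.
Test 1: faults giving observed Y1=1, Y2=0 are {M2 stuck-at-1}.
Only M2 stuck-at-1 is consistent with every test.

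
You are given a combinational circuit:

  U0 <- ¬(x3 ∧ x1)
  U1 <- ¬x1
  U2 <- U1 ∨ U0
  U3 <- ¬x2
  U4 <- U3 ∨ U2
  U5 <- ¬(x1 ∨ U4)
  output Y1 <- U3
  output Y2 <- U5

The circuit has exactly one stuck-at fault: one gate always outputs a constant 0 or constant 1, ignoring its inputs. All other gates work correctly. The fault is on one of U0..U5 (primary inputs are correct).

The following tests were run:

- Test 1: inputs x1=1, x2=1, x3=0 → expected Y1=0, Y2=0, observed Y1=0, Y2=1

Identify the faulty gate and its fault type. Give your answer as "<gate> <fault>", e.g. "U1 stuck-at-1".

U5 stuck-at-1

Fault-free values for test 1 (x1=1, x2=1, x3=0): U0=1, U1=0, U2=1, U3=0, U4=1, U5=0, giving Y1=0, Y2=0. Observed Y1=0, Y2=1.
Test 1: faults giving observed Y1=0, Y2=1 are {U5 stuck-at-1}.
Only U5 stuck-at-1 is consistent with every test.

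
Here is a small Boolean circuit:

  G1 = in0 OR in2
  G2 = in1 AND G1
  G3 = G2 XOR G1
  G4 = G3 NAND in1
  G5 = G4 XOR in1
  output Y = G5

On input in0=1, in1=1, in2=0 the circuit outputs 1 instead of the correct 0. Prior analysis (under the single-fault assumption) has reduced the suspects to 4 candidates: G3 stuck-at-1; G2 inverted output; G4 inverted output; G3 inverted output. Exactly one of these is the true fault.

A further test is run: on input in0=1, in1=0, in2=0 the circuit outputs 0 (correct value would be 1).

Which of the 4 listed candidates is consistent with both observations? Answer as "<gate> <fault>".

Evaluate each candidate on input in0=1, in1=0, in2=0:
  G3 stuck-at-1: G1=1, G2=0, G3=1 [stuck-at-1], G4=1, G5=1 → 1 — eliminated
  G2 inverted output: G1=1, G2=1 [inverted output], G3=0, G4=1, G5=1 → 1 — eliminated
  G4 inverted output: G1=1, G2=0, G3=1, G4=0 [inverted output], G5=0 → 0 — matches
  G3 inverted output: G1=1, G2=0, G3=0 [inverted output], G4=1, G5=1 → 1 — eliminated
Only G4 inverted output reproduces the observed 0.

G4 inverted output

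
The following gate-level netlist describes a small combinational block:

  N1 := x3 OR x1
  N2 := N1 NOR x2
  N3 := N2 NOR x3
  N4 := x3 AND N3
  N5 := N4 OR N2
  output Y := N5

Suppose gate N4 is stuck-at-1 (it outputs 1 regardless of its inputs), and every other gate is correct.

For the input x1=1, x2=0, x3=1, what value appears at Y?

Propagate with N4 forced: N1=1, N2=0, N3=0, N4=1 [stuck-at-1], N5=1.
So Y = 1. (Without the fault it would be 0.)

1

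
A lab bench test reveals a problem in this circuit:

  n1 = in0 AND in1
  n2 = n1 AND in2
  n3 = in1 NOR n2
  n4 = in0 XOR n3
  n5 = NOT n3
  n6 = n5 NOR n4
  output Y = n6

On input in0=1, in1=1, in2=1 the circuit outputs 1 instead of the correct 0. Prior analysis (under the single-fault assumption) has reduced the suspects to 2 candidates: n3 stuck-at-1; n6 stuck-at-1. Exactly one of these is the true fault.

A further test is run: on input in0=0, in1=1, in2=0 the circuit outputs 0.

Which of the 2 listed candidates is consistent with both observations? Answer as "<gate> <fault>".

Evaluate each candidate on input in0=0, in1=1, in2=0:
  n3 stuck-at-1: n1=0, n2=0, n3=1 [stuck-at-1], n4=1, n5=0, n6=0 → 0 — matches
  n6 stuck-at-1: n1=0, n2=0, n3=0, n4=0, n5=1, n6=1 [stuck-at-1] → 1 — eliminated
Only n3 stuck-at-1 reproduces the observed 0.

n3 stuck-at-1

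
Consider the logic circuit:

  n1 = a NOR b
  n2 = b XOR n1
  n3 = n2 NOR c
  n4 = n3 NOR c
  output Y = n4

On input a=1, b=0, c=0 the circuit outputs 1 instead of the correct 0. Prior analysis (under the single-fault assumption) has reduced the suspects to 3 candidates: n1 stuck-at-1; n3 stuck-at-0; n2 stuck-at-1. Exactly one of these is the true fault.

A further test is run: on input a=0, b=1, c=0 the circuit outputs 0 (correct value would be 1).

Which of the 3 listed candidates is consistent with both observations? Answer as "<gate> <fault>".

n1 stuck-at-1

Evaluate each candidate on input a=0, b=1, c=0:
  n1 stuck-at-1: n1=1 [stuck-at-1], n2=0, n3=1, n4=0 → 0 — matches
  n3 stuck-at-0: n1=0, n2=1, n3=0 [stuck-at-0], n4=1 → 1 — eliminated
  n2 stuck-at-1: n1=0, n2=1 [stuck-at-1], n3=0, n4=1 → 1 — eliminated
Only n1 stuck-at-1 reproduces the observed 0.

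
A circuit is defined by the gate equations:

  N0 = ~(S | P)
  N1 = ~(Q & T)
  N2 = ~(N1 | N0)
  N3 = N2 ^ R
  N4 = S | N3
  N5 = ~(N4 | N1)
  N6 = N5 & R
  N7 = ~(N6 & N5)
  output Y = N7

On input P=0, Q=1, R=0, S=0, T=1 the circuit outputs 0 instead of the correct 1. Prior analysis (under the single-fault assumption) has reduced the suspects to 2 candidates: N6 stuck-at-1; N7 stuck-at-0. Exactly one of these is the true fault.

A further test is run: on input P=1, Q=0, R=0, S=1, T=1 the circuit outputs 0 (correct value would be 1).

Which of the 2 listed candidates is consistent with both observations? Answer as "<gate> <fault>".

N7 stuck-at-0

Evaluate each candidate on input P=1, Q=0, R=0, S=1, T=1:
  N6 stuck-at-1: N0=0, N1=1, N2=0, N3=0, N4=1, N5=0, N6=1 [stuck-at-1], N7=1 → 1 — eliminated
  N7 stuck-at-0: N0=0, N1=1, N2=0, N3=0, N4=1, N5=0, N6=0, N7=0 [stuck-at-0] → 0 — matches
Only N7 stuck-at-0 reproduces the observed 0.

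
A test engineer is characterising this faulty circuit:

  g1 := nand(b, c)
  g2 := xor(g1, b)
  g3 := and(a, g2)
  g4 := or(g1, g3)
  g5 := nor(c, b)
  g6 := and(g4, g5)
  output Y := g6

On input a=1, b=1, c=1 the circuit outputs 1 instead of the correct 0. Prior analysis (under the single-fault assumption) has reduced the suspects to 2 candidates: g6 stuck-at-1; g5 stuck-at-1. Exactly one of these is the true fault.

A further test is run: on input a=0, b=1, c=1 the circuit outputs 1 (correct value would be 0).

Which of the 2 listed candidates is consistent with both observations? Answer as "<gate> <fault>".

g6 stuck-at-1

Evaluate each candidate on input a=0, b=1, c=1:
  g6 stuck-at-1: g1=0, g2=1, g3=0, g4=0, g5=0, g6=1 [stuck-at-1] → 1 — matches
  g5 stuck-at-1: g1=0, g2=1, g3=0, g4=0, g5=1 [stuck-at-1], g6=0 → 0 — eliminated
Only g6 stuck-at-1 reproduces the observed 1.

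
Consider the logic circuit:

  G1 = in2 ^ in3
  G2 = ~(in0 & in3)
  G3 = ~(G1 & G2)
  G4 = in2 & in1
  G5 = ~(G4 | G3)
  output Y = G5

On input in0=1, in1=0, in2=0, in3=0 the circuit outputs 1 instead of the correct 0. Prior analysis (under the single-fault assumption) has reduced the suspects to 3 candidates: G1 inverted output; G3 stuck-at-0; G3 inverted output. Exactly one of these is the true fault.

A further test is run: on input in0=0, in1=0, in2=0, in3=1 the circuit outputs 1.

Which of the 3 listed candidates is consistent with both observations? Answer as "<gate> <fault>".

G3 stuck-at-0

Evaluate each candidate on input in0=0, in1=0, in2=0, in3=1:
  G1 inverted output: G1=0 [inverted output], G2=1, G3=1, G4=0, G5=0 → 0 — eliminated
  G3 stuck-at-0: G1=1, G2=1, G3=0 [stuck-at-0], G4=0, G5=1 → 1 — matches
  G3 inverted output: G1=1, G2=1, G3=1 [inverted output], G4=0, G5=0 → 0 — eliminated
Only G3 stuck-at-0 reproduces the observed 1.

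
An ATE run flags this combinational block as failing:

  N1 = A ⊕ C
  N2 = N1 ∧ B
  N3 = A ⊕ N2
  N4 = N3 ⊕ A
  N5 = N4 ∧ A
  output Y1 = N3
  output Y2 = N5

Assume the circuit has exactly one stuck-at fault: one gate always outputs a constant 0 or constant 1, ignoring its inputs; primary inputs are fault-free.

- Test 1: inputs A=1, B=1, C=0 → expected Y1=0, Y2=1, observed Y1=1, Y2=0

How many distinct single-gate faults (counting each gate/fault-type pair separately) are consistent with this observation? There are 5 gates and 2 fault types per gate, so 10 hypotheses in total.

Fault-free: N1=1, N2=1, N3=0, N4=1, N5=1 → Y1=0, Y2=1. Observed Y1=1, Y2=0.
  N1 stuck-at-0: output Y1=1, Y2=0 ✓
  N1 stuck-at-1: output Y1=0, Y2=1 ✗
  N2 stuck-at-0: output Y1=1, Y2=0 ✓
  N2 stuck-at-1: output Y1=0, Y2=1 ✗
  N3 stuck-at-0: output Y1=0, Y2=1 ✗
  N3 stuck-at-1: output Y1=1, Y2=0 ✓
  N4 stuck-at-0: output Y1=0, Y2=0 ✗
  N4 stuck-at-1: output Y1=0, Y2=1 ✗
  N5 stuck-at-0: output Y1=0, Y2=0 ✗
  N5 stuck-at-1: output Y1=0, Y2=1 ✗
Consistent faults: {N1 stuck-at-0, N2 stuck-at-0, N3 stuck-at-1} — 3 in all.

3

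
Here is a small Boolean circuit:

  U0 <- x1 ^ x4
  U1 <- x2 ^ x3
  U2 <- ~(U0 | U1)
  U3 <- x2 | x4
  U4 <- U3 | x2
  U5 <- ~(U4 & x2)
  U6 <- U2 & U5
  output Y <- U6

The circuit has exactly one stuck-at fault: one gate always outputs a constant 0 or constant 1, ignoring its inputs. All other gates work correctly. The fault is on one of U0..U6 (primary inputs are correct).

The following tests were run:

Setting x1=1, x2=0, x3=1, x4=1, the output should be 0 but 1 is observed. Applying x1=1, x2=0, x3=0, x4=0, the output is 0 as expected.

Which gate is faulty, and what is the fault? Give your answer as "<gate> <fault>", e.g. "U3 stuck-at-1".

U1 stuck-at-0

Fault-free values for test 1 (x1=1, x2=0, x3=1, x4=1): U0=0, U1=1, U2=0, U3=1, U4=1, U5=1, U6=0, giving Y=0. Observed 1.
Test 1: faults giving observed 1 are {U1 stuck-at-0, U2 stuck-at-1, U6 stuck-at-1}.
Test 2 (x1=1, x2=0, x3=0, x4=0): fault-free U0=1, U1=0, U2=0, U3=0, U4=0, U5=1, U6=0 → 0; observed 0. Eliminates U2 stuck-at-1, U6 stuck-at-1.
Only U1 stuck-at-0 is consistent with every test.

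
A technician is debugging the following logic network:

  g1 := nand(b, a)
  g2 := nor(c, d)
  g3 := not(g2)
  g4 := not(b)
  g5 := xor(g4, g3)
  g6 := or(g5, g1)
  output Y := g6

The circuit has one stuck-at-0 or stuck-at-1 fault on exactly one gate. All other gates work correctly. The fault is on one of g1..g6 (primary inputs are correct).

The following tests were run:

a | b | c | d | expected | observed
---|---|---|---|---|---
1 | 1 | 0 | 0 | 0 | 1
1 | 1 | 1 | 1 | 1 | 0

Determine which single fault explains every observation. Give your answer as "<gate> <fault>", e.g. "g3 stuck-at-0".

Fault-free values for test 1 (a=1, b=1, c=0, d=0): g1=0, g2=1, g3=0, g4=0, g5=0, g6=0, giving Y=0. Observed 1.
Test 1: faults giving observed 1 are {g1 stuck-at-1, g2 stuck-at-0, g3 stuck-at-1, g4 stuck-at-1, g5 stuck-at-1, g6 stuck-at-1}.
Test 2 (a=1, b=1, c=1, d=1): fault-free g1=0, g2=0, g3=1, g4=0, g5=1, g6=1 → 1; observed 0. Eliminates g1 stuck-at-1, g2 stuck-at-0, g3 stuck-at-1, g5 stuck-at-1, g6 stuck-at-1.
Only g4 stuck-at-1 is consistent with every test.

g4 stuck-at-1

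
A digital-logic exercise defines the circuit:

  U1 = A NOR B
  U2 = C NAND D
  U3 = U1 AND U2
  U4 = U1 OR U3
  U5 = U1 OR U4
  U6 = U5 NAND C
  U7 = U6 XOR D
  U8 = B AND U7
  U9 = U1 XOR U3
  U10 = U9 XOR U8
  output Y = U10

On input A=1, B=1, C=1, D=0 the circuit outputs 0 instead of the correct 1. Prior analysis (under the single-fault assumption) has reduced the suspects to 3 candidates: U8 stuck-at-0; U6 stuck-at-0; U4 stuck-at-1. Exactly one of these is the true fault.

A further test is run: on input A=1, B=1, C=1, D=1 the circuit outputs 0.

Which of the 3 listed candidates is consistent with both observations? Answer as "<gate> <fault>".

Evaluate each candidate on input A=1, B=1, C=1, D=1:
  U8 stuck-at-0: U1=0, U2=0, U3=0, U4=0, U5=0, U6=1, U7=0, U8=0 [stuck-at-0], U9=0, U10=0 → 0 — matches
  U6 stuck-at-0: U1=0, U2=0, U3=0, U4=0, U5=0, U6=0 [stuck-at-0], U7=1, U8=1, U9=0, U10=1 → 1 — eliminated
  U4 stuck-at-1: U1=0, U2=0, U3=0, U4=1 [stuck-at-1], U5=1, U6=0, U7=1, U8=1, U9=0, U10=1 → 1 — eliminated
Only U8 stuck-at-0 reproduces the observed 0.

U8 stuck-at-0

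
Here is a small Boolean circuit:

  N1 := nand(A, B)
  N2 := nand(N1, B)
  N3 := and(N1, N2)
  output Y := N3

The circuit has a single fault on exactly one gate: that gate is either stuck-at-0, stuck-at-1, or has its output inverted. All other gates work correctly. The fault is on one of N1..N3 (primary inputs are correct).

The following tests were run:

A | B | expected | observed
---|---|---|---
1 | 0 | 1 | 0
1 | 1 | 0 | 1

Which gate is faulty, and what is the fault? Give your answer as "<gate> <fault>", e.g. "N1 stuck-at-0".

N3 inverted output

Fault-free values for test 1 (A=1, B=0): N1=1, N2=1, N3=1, giving Y=1. Observed 0.
Test 1: faults giving observed 0 are {N1 stuck-at-0, N1 inverted output, N2 stuck-at-0, N2 inverted output, N3 stuck-at-0, N3 inverted output}.
Test 2 (A=1, B=1): fault-free N1=0, N2=1, N3=0 → 0; observed 1. Eliminates N1 stuck-at-0, N1 inverted output, N2 stuck-at-0, N2 inverted output, N3 stuck-at-0.
Only N3 inverted output is consistent with every test.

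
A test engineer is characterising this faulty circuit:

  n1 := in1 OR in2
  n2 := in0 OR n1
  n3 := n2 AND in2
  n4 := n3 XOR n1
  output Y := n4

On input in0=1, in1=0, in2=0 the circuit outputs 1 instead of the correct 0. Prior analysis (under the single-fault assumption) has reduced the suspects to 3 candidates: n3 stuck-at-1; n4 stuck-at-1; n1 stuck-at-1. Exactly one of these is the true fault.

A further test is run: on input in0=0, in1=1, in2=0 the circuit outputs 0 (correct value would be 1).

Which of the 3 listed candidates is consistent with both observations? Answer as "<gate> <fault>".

Evaluate each candidate on input in0=0, in1=1, in2=0:
  n3 stuck-at-1: n1=1, n2=1, n3=1 [stuck-at-1], n4=0 → 0 — matches
  n4 stuck-at-1: n1=1, n2=1, n3=0, n4=1 [stuck-at-1] → 1 — eliminated
  n1 stuck-at-1: n1=1 [stuck-at-1], n2=1, n3=0, n4=1 → 1 — eliminated
Only n3 stuck-at-1 reproduces the observed 0.

n3 stuck-at-1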